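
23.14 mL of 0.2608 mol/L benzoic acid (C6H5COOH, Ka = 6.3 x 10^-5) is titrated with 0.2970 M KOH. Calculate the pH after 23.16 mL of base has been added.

12.26

n(acid) = 0.2608 x 0.02314 = 0.006035 mol; n(KOH) added = 0.2970 x 0.02316 = 0.006879 mol.
Base is in excess by 0.006879 - 0.006035 = 0.0008436 mol in a total volume of 0.04630 L.
[OH^-] = 0.0008436/0.04630 = 0.01822 M, so pOH = 1.74 and pH = 14.00 - 1.74 = 12.26.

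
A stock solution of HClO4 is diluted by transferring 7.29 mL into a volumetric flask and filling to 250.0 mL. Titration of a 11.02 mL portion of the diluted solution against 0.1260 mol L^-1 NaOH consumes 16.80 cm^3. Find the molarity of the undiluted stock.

n(NaOH) = 0.1260 x 0.01680 = 0.002117 mol.
n(HClO4) in the aliquot = 0.002117 mol.
[diluted HClO4] = 0.002117 / 0.01102 = 0.1921 M.
Dilution factor = 250.0/7.290 = 34.29, so [stock] = 0.1921 x 34.29 = 6.59 M.

6.59 M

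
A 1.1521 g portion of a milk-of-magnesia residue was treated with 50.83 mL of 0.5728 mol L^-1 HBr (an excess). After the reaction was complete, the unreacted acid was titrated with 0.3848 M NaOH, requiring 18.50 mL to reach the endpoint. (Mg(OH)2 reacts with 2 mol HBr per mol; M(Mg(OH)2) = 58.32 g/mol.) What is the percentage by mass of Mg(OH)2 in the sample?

Total n(HBr) added = 0.5728 x 0.05083 = 0.02912 mol.
n(NaOH) used = 0.3848 x 0.01850 = 0.007119 mol, which equals the excess n(HBr).
So n(HBr) consumed by the sample = 0.02912 - 0.007119 = 0.02200 mol.
n(Mg(OH)2) = 0.02200 / 2 = 0.01100 mol.
mass Mg(OH)2 = 0.01100 x 58.32 = 0.6414 g, so %Mg(OH)2 = 0.6414/1.1521 x 100 = 55.7%.

55.7%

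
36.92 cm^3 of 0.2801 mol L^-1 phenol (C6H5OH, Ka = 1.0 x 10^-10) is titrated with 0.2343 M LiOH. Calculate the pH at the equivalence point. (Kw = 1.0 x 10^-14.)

n(C6H5OH) = 0.2801 x 0.03692 = 0.01034 mol; V(LiOH) at equivalence = 0.01034/0.2343 = 0.04414 L.
At equivalence all the acid is converted to C6H5O-; total volume = 0.03692 + 0.04414 = 0.08106 L, so [C6H5O-] = 0.01034/0.08106 = 0.1276 M.
Kb = Kw/Ka = 1.0e-14 / 1.0 x 10^-10 = 0.000100.
[OH^-] = sqrt(Kb x [C6H5O-]) = sqrt(0.000100 x 0.1276) = 0.00357 M.
pOH = 2.45, so pH = 14.00 - 2.45 = 11.55.

11.55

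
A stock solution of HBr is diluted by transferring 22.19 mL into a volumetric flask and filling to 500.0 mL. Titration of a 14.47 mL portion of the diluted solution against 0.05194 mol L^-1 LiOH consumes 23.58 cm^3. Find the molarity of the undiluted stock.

n(LiOH) = 0.05194 x 0.02358 = 0.001225 mol.
n(HBr) in the aliquot = 0.001225 mol.
[diluted HBr] = 0.001225 / 0.01447 = 0.08464 M.
Dilution factor = 500.0/22.19 = 22.53, so [stock] = 0.08464 x 22.53 = 1.91 M.

1.91 M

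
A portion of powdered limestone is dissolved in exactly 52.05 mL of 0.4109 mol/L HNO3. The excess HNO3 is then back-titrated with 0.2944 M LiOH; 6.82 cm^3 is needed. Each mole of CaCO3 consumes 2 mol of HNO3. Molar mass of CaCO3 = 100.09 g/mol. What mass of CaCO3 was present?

Total n(HNO3) added = 0.4109 x 0.05205 = 0.02139 mol.
n(LiOH) used = 0.2944 x 0.006820 = 0.002008 mol, which equals the excess n(HNO3).
So n(HNO3) consumed by the sample = 0.02139 - 0.002008 = 0.01938 mol.
n(CaCO3) = 0.01938 / 2 = 0.009690 mol.
mass = 0.009690 mol x 100.09 g/mol = 0.970 g.

0.970 g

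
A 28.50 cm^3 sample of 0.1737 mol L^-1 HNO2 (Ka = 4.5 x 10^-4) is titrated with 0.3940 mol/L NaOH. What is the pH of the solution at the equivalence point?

8.21

n(HNO2) = 0.1737 x 0.02850 = 0.004950 mol; V(NaOH) at equivalence = 0.004950/0.3940 = 0.01256 L.
At equivalence all the acid is converted to NO2-; total volume = 0.02850 + 0.01256 = 0.04106 L, so [NO2-] = 0.004950/0.04106 = 0.1206 M.
Kb = Kw/Ka = 1.0e-14 / 4.5 x 10^-4 = 2.22e-11.
[OH^-] = sqrt(Kb x [NO2-]) = sqrt(2.22e-11 x 0.1206) = 1.64e-6 M.
pOH = 5.79, so pH = 14.00 - 5.79 = 8.21.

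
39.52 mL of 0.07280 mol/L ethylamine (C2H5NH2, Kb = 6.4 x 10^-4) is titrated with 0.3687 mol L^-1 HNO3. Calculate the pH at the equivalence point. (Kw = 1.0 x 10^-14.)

n(C2H5NH2) = 0.07280 x 0.03952 = 0.002877 mol; V(HNO3) at equivalence = 0.002877/0.3687 = 0.007803 L.
At equivalence the base is fully converted to C2H5NH3+; total volume = 0.04732 L, so [C2H5NH3+] = 0.002877/0.04732 = 0.06080 M.
Ka(C2H5NH3+) = Kw/Kb = 1.0e-14 / 6.4 x 10^-4 = 1.56e-11.
[H^+] = sqrt(Ka x [C2H5NH3+]) = sqrt(1.56e-11 x 0.06080) = 9.75e-7 M.
pH = -log(9.75e-7) = 6.01.

6.01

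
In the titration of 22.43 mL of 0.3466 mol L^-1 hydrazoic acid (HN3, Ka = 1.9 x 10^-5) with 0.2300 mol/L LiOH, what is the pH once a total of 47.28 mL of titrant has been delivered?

12.65

n(acid) = 0.3466 x 0.02243 = 0.007774 mol; n(LiOH) added = 0.2300 x 0.04728 = 0.01087 mol.
Base is in excess by 0.01087 - 0.007774 = 0.003100 mol in a total volume of 0.06971 L.
[OH^-] = 0.003100/0.06971 = 0.04447 M, so pOH = 1.35 and pH = 14.00 - 1.35 = 12.65.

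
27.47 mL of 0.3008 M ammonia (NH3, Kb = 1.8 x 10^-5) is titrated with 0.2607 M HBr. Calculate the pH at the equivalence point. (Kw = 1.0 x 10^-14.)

5.06

n(NH3) = 0.3008 x 0.02747 = 0.008263 mol; V(HBr) at equivalence = 0.008263/0.2607 = 0.03170 L.
At equivalence the base is fully converted to NH4+; total volume = 0.05917 L, so [NH4+] = 0.008263/0.05917 = 0.1397 M.
Ka(NH4+) = Kw/Kb = 1.0e-14 / 1.8 x 10^-5 = 5.56e-10.
[H^+] = sqrt(Ka x [NH4+]) = sqrt(5.56e-10 x 0.1397) = 8.81e-6 M.
pH = -log(8.81e-6) = 5.06.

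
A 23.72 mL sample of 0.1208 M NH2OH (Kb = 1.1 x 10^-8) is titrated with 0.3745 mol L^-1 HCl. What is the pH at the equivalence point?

n(NH2OH) = 0.1208 x 0.02372 = 0.002865 mol; V(HCl) at equivalence = 0.002865/0.3745 = 0.007651 L.
At equivalence the base is fully converted to NH3OH+; total volume = 0.03137 L, so [NH3OH+] = 0.002865/0.03137 = 0.09134 M.
Ka(NH3OH+) = Kw/Kb = 1.0e-14 / 1.1 x 10^-8 = 9.09e-7.
[H^+] = sqrt(Ka x [NH3OH+]) = sqrt(9.09e-7 x 0.09134) = 0.000288 M.
pH = -log(0.000288) = 3.54.

3.54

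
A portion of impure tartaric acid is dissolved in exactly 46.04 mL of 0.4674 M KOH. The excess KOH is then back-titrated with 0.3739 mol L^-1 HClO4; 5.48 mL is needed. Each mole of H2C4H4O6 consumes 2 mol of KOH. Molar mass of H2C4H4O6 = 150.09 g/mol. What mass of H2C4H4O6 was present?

Total n(KOH) added = 0.4674 x 0.04604 = 0.02152 mol.
n(HClO4) used = 0.3739 x 0.005480 = 0.002049 mol, which equals the excess n(KOH).
So n(KOH) consumed by the sample = 0.02152 - 0.002049 = 0.01947 mol.
n(H2C4H4O6) = 0.01947 / 2 = 0.009735 mol.
mass = 0.009735 mol x 150.09 g/mol = 1.46 g.

1.46 g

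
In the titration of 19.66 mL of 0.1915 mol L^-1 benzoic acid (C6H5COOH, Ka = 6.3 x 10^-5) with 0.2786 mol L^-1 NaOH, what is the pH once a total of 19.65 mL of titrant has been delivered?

12.64

n(acid) = 0.1915 x 0.01966 = 0.003765 mol; n(NaOH) added = 0.2786 x 0.01965 = 0.005474 mol.
Base is in excess by 0.005474 - 0.003765 = 0.001710 mol in a total volume of 0.03931 L.
[OH^-] = 0.001710/0.03931 = 0.04349 M, so pOH = 1.36 and pH = 14.00 - 1.36 = 12.64.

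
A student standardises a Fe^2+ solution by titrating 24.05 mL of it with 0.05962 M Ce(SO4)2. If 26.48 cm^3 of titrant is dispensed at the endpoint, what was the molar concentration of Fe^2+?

n(Ce(SO4)2) = 0.05962 x 0.02648 = 0.001579 mol.
From the balanced equation, 1 mol Ce(SO4)2 reacts with 1 mol Fe^2+, so n(Fe^2+) = 0.001579 x 1/1 = 0.001579 mol.
[Fe^2+] = 0.001579 / 0.02405 L = 0.0656 M.

0.0656 M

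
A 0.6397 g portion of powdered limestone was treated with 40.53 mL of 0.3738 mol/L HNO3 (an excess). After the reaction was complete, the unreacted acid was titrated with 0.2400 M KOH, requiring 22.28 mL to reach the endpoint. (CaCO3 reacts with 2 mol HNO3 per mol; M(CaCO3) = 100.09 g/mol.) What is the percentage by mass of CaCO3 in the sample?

76.7%

Total n(HNO3) added = 0.3738 x 0.04053 = 0.01515 mol.
n(KOH) used = 0.2400 x 0.02228 = 0.005347 mol, which equals the excess n(HNO3).
So n(HNO3) consumed by the sample = 0.01515 - 0.005347 = 0.009803 mol.
n(CaCO3) = 0.009803 / 2 = 0.004901 mol.
mass CaCO3 = 0.004901 x 100.09 = 0.4906 g, so %CaCO3 = 0.4906/0.6397 x 100 = 76.7%.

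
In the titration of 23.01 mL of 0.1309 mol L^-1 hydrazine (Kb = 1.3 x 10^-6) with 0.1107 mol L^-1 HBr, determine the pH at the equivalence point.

n(N2H4) = 0.1309 x 0.02301 = 0.003012 mol; V(HBr) at equivalence = 0.003012/0.1107 = 0.02721 L.
At equivalence the base is fully converted to N2H5+; total volume = 0.05022 L, so [N2H5+] = 0.003012/0.05022 = 0.05998 M.
Ka(N2H5+) = Kw/Kb = 1.0e-14 / 1.3 x 10^-6 = 7.69e-9.
[H^+] = sqrt(Ka x [N2H5+]) = sqrt(7.69e-9 x 0.05998) = 2.15e-5 M.
pH = -log(2.15e-5) = 4.67.

4.67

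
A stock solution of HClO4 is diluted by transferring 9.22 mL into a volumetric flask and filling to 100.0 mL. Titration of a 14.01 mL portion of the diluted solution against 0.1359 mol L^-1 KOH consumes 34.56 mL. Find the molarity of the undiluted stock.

3.64 M

n(KOH) = 0.1359 x 0.03456 = 0.004697 mol.
n(HClO4) in the aliquot = 0.004697 mol.
[diluted HClO4] = 0.004697 / 0.01401 = 0.3352 M.
Dilution factor = 100.0/9.220 = 10.85, so [stock] = 0.3352 x 10.85 = 3.64 M.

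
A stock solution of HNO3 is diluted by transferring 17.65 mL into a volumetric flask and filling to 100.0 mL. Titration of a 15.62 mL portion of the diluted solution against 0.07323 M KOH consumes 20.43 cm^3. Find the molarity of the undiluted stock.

0.543 M

n(KOH) = 0.07323 x 0.02043 = 0.001496 mol.
n(HNO3) in the aliquot = 0.001496 mol.
[diluted HNO3] = 0.001496 / 0.01562 = 0.09578 M.
Dilution factor = 100.0/17.65 = 5.666, so [stock] = 0.09578 x 5.666 = 0.543 M.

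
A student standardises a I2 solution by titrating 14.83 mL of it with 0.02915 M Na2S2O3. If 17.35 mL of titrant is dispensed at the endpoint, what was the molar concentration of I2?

0.0171 M

n(Na2S2O3) = 0.02915 x 0.01735 = 0.0005058 mol.
From the balanced equation, 2 mol Na2S2O3 reacts with 1 mol I2, so n(I2) = 0.0005058 x 1/2 = 0.0002529 mol.
[I2] = 0.0002529 / 0.01483 L = 0.0171 M.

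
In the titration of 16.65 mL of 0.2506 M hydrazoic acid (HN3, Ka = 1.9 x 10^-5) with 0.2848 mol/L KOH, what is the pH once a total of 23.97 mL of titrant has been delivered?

n(acid) = 0.2506 x 0.01665 = 0.004172 mol; n(KOH) added = 0.2848 x 0.02397 = 0.006827 mol.
Base is in excess by 0.006827 - 0.004172 = 0.002654 mol in a total volume of 0.04062 L.
[OH^-] = 0.002654/0.04062 = 0.06534 M, so pOH = 1.18 and pH = 14.00 - 1.18 = 12.82.

12.82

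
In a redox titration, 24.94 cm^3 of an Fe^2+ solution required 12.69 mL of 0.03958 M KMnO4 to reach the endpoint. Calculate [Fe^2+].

n(KMnO4) = 0.03958 x 0.01269 = 0.0005023 mol.
From the balanced equation, 1 mol KMnO4 reacts with 5 mol Fe^2+, so n(Fe^2+) = 0.0005023 x 5/1 = 0.002511 mol.
[Fe^2+] = 0.002511 / 0.02494 L = 0.101 M.

0.101 M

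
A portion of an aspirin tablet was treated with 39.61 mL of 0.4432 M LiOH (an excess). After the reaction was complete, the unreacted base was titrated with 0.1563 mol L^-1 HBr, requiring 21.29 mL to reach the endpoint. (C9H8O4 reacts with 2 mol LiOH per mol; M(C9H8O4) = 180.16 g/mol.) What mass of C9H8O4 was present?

Total n(LiOH) added = 0.4432 x 0.03961 = 0.01756 mol.
n(HBr) used = 0.1563 x 0.02129 = 0.003328 mol, which equals the excess n(LiOH).
So n(LiOH) consumed by the sample = 0.01756 - 0.003328 = 0.01423 mol.
n(C9H8O4) = 0.01423 / 2 = 0.007114 mol.
mass = 0.007114 mol x 180.16 g/mol = 1.28 g.

1.28 g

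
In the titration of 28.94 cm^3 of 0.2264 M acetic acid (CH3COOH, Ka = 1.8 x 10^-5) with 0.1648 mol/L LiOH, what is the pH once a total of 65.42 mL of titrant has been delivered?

n(acid) = 0.2264 x 0.02894 = 0.006552 mol; n(LiOH) added = 0.1648 x 0.06542 = 0.01078 mol.
Base is in excess by 0.01078 - 0.006552 = 0.004229 mol in a total volume of 0.09436 L.
[OH^-] = 0.004229/0.09436 = 0.04482 M, so pOH = 1.35 and pH = 14.00 - 1.35 = 12.65.

12.65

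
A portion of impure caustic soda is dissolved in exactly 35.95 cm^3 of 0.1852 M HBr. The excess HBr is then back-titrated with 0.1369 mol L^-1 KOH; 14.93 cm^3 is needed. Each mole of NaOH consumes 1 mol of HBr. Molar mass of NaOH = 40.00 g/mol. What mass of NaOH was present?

Total n(HBr) added = 0.1852 x 0.03595 = 0.006658 mol.
n(KOH) used = 0.1369 x 0.01493 = 0.002044 mol, which equals the excess n(HBr).
So n(HBr) consumed by the sample = 0.006658 - 0.002044 = 0.004614 mol.
n(NaOH) = 0.004614 / 1 = 0.004614 mol.
mass = 0.004614 mol x 40.00 g/mol = 0.185 g.

0.185 g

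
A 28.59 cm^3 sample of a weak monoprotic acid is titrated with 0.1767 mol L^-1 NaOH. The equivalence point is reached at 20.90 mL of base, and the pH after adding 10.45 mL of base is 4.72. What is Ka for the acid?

1.9 x 10^-5

10.45 mL is half of the equivalence volume, so this is the half-equivalence point where [HA] = [A^-].
At half-equivalence pH = pKa, so pKa = 4.72.
Ka = 10^(-4.72) = 1.9 x 10^-5.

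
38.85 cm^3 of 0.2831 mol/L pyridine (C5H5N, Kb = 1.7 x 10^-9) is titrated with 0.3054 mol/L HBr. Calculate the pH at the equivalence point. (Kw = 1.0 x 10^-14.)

n(C5H5N) = 0.2831 x 0.03885 = 0.01100 mol; V(HBr) at equivalence = 0.01100/0.3054 = 0.03601 L.
At equivalence the base is fully converted to C5H5NH+; total volume = 0.07486 L, so [C5H5NH+] = 0.01100/0.07486 = 0.1469 M.
Ka(C5H5NH+) = Kw/Kb = 1.0e-14 / 1.7 x 10^-9 = 5.88e-6.
[H^+] = sqrt(Ka x [C5H5NH+]) = sqrt(5.88e-6 x 0.1469) = 0.000930 M.
pH = -log(0.000930) = 3.03.

3.03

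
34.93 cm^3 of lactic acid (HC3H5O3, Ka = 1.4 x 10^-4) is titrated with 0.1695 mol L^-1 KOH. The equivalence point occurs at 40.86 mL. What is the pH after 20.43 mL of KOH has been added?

3.85

20.43 mL is exactly half the equivalence volume (40.86/2), i.e. the half-equivalence point.
There, n(HA) = n(A^-), so pH = pKa = -log(1.4 x 10^-4) = 3.85.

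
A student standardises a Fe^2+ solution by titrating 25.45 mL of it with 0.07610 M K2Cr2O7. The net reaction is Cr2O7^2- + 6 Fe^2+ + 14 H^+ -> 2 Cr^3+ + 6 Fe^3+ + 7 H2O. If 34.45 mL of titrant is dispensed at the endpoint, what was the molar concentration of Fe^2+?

0.618 M

n(K2Cr2O7) = 0.07610 x 0.03445 = 0.002622 mol.
From the balanced equation, 1 mol K2Cr2O7 reacts with 6 mol Fe^2+, so n(Fe^2+) = 0.002622 x 6/1 = 0.01573 mol.
[Fe^2+] = 0.01573 / 0.02545 L = 0.618 M.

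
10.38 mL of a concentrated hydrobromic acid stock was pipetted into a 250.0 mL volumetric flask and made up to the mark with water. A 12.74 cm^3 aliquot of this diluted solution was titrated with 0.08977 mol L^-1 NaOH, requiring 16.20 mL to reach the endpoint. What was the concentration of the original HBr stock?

n(NaOH) = 0.08977 x 0.01620 = 0.001454 mol.
n(HBr) in the aliquot = 0.001454 mol.
[diluted HBr] = 0.001454 / 0.01274 = 0.1142 M.
Dilution factor = 250.0/10.38 = 24.08, so [stock] = 0.1142 x 24.08 = 2.75 M.

2.75 M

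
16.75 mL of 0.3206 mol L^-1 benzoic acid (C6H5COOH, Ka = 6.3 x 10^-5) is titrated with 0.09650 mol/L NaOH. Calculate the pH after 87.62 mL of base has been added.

n(acid) = 0.3206 x 0.01675 = 0.005370 mol; n(NaOH) added = 0.09650 x 0.08762 = 0.008455 mol.
Base is in excess by 0.008455 - 0.005370 = 0.003085 mol in a total volume of 0.1044 L.
[OH^-] = 0.003085/0.1044 = 0.02956 M, so pOH = 1.53 and pH = 14.00 - 1.53 = 12.47.

12.47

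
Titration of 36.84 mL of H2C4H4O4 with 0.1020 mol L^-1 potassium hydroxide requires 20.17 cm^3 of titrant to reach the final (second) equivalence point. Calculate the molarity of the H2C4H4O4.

n(KOH) = 0.1020 x 0.02017 = 0.002057 mol.
At the final (second) equivalence point, 2 mol OH^- react per mol H2C4H4O4, so n(H2C4H4O4) = 0.002057 / 2 = 0.001029 mol.
[H2C4H4O4] = 0.001029 / 0.03684 L = 0.0279 M.

0.0279 M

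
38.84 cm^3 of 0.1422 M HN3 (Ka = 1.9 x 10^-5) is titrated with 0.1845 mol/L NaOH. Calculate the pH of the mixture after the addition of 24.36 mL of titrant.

Initial n(HN3) = 0.1422 x 0.03884 = 0.005523 mol.
n(NaOH) added = 0.1845 x 0.02436 = 0.004494 mol, converting that many moles of HN3 to N3-.
Remaining n(HN3) = 0.001029 mol; n(N3-) = 0.004494 mol.
By Henderson-Hasselbalch, pH = pKa + log([A^-]/[HA]) = 4.72 + log(0.004494/0.001029) = 4.72 + (+0.64) = 5.36.

5.36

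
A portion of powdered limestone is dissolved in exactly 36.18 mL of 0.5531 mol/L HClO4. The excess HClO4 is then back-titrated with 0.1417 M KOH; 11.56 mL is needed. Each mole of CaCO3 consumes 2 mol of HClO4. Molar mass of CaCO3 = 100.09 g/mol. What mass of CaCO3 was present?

Total n(HClO4) added = 0.5531 x 0.03618 = 0.02001 mol.
n(KOH) used = 0.1417 x 0.01156 = 0.001638 mol, which equals the excess n(HClO4).
So n(HClO4) consumed by the sample = 0.02001 - 0.001638 = 0.01837 mol.
n(CaCO3) = 0.01837 / 2 = 0.009187 mol.
mass = 0.009187 mol x 100.09 g/mol = 0.919 g.

0.919 g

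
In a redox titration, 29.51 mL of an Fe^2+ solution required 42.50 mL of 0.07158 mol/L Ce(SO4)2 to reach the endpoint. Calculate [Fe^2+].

n(Ce(SO4)2) = 0.07158 x 0.04250 = 0.003042 mol.
From the balanced equation, 1 mol Ce(SO4)2 reacts with 1 mol Fe^2+, so n(Fe^2+) = 0.003042 x 1/1 = 0.003042 mol.
[Fe^2+] = 0.003042 / 0.02951 L = 0.103 M.

0.103 M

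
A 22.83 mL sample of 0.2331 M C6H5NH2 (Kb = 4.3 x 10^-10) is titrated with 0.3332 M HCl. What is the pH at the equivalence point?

2.75

n(C6H5NH2) = 0.2331 x 0.02283 = 0.005322 mol; V(HCl) at equivalence = 0.005322/0.3332 = 0.01597 L.
At equivalence the base is fully converted to C6H5NH3+; total volume = 0.03880 L, so [C6H5NH3+] = 0.005322/0.03880 = 0.1372 M.
Ka(C6H5NH3+) = Kw/Kb = 1.0e-14 / 4.3 x 10^-10 = 2.33e-5.
[H^+] = sqrt(Ka x [C6H5NH3+]) = sqrt(2.33e-5 x 0.1372) = 0.00179 M.
pH = -log(0.00179) = 2.75.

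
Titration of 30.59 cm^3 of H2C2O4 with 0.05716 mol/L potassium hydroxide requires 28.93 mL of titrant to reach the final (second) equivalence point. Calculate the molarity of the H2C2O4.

0.0270 M

n(KOH) = 0.05716 x 0.02893 = 0.001654 mol.
At the final (second) equivalence point, 2 mol OH^- react per mol H2C2O4, so n(H2C2O4) = 0.001654 / 2 = 0.0008268 mol.
[H2C2O4] = 0.0008268 / 0.03059 L = 0.0270 M.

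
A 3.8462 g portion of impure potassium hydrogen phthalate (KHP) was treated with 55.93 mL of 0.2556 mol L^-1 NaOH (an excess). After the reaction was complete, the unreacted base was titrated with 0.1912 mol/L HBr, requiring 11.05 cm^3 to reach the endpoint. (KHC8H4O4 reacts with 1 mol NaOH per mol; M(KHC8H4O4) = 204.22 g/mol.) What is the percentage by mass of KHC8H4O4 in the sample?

Total n(NaOH) added = 0.2556 x 0.05593 = 0.01430 mol.
n(HBr) used = 0.1912 x 0.01105 = 0.002113 mol, which equals the excess n(NaOH).
So n(NaOH) consumed by the sample = 0.01430 - 0.002113 = 0.01218 mol.
n(KHC8H4O4) = 0.01218 / 1 = 0.01218 mol.
mass KHC8H4O4 = 0.01218 x 204.22 = 2.488 g, so %KHC8H4O4 = 2.488/3.8462 x 100 = 64.7%.

64.7%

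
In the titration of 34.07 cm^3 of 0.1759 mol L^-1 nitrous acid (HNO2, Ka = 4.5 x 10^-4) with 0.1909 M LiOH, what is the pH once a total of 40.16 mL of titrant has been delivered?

n(acid) = 0.1759 x 0.03407 = 0.005993 mol; n(LiOH) added = 0.1909 x 0.04016 = 0.007667 mol.
Base is in excess by 0.007667 - 0.005993 = 0.001674 mol in a total volume of 0.07423 L.
[OH^-] = 0.001674/0.07423 = 0.02255 M, so pOH = 1.65 and pH = 14.00 - 1.65 = 12.35.

12.35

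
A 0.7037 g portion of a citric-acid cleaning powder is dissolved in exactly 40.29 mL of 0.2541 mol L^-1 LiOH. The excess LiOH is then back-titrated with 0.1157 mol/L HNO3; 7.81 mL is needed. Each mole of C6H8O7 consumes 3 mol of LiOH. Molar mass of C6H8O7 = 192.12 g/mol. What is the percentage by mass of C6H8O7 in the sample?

84.9%

Total n(LiOH) added = 0.2541 x 0.04029 = 0.01024 mol.
n(HNO3) used = 0.1157 x 0.007810 = 0.0009036 mol, which equals the excess n(LiOH).
So n(LiOH) consumed by the sample = 0.01024 - 0.0009036 = 0.009334 mol.
n(C6H8O7) = 0.009334 / 3 = 0.003111 mol.
mass C6H8O7 = 0.003111 x 192.12 = 0.5978 g, so %C6H8O7 = 0.5978/0.7037 x 100 = 84.9%.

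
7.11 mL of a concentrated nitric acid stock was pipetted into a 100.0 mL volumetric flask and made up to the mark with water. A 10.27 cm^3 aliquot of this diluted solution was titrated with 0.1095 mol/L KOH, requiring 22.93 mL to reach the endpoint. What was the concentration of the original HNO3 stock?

n(KOH) = 0.1095 x 0.02293 = 0.002511 mol.
n(HNO3) in the aliquot = 0.002511 mol.
[diluted HNO3] = 0.002511 / 0.01027 = 0.2445 M.
Dilution factor = 100.0/7.110 = 14.06, so [stock] = 0.2445 x 14.06 = 3.44 M.

3.44 M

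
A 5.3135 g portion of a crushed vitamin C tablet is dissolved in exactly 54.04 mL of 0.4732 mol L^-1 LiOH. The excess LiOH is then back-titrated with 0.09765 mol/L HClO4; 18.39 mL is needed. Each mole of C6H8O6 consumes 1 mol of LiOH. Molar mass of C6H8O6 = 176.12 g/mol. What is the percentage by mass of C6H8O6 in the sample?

Total n(LiOH) added = 0.4732 x 0.05404 = 0.02557 mol.
n(HClO4) used = 0.09765 x 0.01839 = 0.001796 mol, which equals the excess n(LiOH).
So n(LiOH) consumed by the sample = 0.02557 - 0.001796 = 0.02378 mol.
n(C6H8O6) = 0.02378 / 1 = 0.02378 mol.
mass C6H8O6 = 0.02378 x 176.12 = 4.187 g, so %C6H8O6 = 4.187/5.3135 x 100 = 78.8%.

78.8%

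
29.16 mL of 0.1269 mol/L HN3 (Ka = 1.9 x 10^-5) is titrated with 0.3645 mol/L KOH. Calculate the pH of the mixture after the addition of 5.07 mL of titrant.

4.72

Initial n(HN3) = 0.1269 x 0.02916 = 0.003700 mol.
n(KOH) added = 0.3645 x 0.005070 = 0.001848 mol, converting that many moles of HN3 to N3-.
Remaining n(HN3) = 0.001852 mol; n(N3-) = 0.001848 mol.
By Henderson-Hasselbalch, pH = pKa + log([A^-]/[HA]) = 4.72 + log(0.001848/0.001852) = 4.72 + (-0.00) = 4.72.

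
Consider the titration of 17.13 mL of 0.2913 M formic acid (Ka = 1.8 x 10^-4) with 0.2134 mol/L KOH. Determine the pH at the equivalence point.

n(HCOOH) = 0.2913 x 0.01713 = 0.004990 mol; V(KOH) at equivalence = 0.004990/0.2134 = 0.02338 L.
At equivalence all the acid is converted to HCOO-; total volume = 0.01713 + 0.02338 = 0.04051 L, so [HCOO-] = 0.004990/0.04051 = 0.1232 M.
Kb = Kw/Ka = 1.0e-14 / 1.8 x 10^-4 = 5.56e-11.
[OH^-] = sqrt(Kb x [HCOO-]) = sqrt(5.56e-11 x 0.1232) = 2.62e-6 M.
pOH = 5.58, so pH = 14.00 - 5.58 = 8.42.

8.42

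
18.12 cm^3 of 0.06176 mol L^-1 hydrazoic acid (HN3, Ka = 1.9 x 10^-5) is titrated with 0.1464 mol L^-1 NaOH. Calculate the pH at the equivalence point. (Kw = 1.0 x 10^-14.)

n(HN3) = 0.06176 x 0.01812 = 0.001119 mol; V(NaOH) at equivalence = 0.001119/0.1464 = 0.007644 L.
At equivalence all the acid is converted to N3-; total volume = 0.01812 + 0.007644 = 0.02576 L, so [N3-] = 0.001119/0.02576 = 0.04344 M.
Kb = Kw/Ka = 1.0e-14 / 1.9 x 10^-5 = 5.26e-10.
[OH^-] = sqrt(Kb x [N3-]) = sqrt(5.26e-10 x 0.04344) = 4.78e-6 M.
pOH = 5.32, so pH = 14.00 - 5.32 = 8.68.

8.68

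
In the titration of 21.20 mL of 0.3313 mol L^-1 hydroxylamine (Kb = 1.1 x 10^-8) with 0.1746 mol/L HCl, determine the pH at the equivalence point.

3.49

n(NH2OH) = 0.3313 x 0.02120 = 0.007024 mol; V(HCl) at equivalence = 0.007024/0.1746 = 0.04023 L.
At equivalence the base is fully converted to NH3OH+; total volume = 0.06143 L, so [NH3OH+] = 0.007024/0.06143 = 0.1143 M.
Ka(NH3OH+) = Kw/Kb = 1.0e-14 / 1.1 x 10^-8 = 9.09e-7.
[H^+] = sqrt(Ka x [NH3OH+]) = sqrt(9.09e-7 x 0.1143) = 0.000322 M.
pH = -log(0.000322) = 3.49.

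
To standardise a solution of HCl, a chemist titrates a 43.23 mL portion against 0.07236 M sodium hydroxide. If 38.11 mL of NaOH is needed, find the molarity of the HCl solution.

n(NaOH) delivered = 0.07236 x 0.03811 = 0.002758 mol.
For a 1:1 reaction, n(HCl) = 0.002758 mol.
[HCl] = 0.002758 mol / 0.04323 L = 0.0638 M.

0.0638 M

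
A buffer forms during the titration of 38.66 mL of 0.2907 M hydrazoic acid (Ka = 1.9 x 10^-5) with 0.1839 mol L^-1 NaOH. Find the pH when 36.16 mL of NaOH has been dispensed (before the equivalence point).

4.88

Initial n(HN3) = 0.2907 x 0.03866 = 0.01124 mol.
n(NaOH) added = 0.1839 x 0.03616 = 0.006650 mol, converting that many moles of HN3 to N3-.
Remaining n(HN3) = 0.004589 mol; n(N3-) = 0.006650 mol.
By Henderson-Hasselbalch, pH = pKa + log([A^-]/[HA]) = 4.72 + log(0.006650/0.004589) = 4.72 + (+0.16) = 4.88.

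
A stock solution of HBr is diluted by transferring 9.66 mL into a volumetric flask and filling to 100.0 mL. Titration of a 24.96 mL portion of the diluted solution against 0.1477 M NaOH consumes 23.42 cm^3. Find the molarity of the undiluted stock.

n(NaOH) = 0.1477 x 0.02342 = 0.003459 mol.
n(HBr) in the aliquot = 0.003459 mol.
[diluted HBr] = 0.003459 / 0.02496 = 0.1386 M.
Dilution factor = 100.0/9.660 = 10.35, so [stock] = 0.1386 x 10.35 = 1.43 M.

1.43 M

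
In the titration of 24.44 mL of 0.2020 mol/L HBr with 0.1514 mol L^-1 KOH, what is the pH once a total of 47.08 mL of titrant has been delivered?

12.49

n(acid) = 0.2020 x 0.02444 = 0.004937 mol; n(KOH) added = 0.1514 x 0.04708 = 0.007128 mol.
Base is in excess by 0.007128 - 0.004937 = 0.002191 mol in a total volume of 0.07152 L.
[OH^-] = 0.002191/0.07152 = 0.03064 M, so pOH = 1.51 and pH = 14.00 - 1.51 = 12.49.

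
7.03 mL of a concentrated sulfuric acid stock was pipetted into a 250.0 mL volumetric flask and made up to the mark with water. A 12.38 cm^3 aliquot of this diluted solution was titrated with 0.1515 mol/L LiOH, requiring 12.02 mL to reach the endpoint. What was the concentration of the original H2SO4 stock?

n(LiOH) = 0.1515 x 0.01202 = 0.001821 mol.
n(H2SO4) in the aliquot = 0.001821 x 1/2 = 0.0009105 mol.
[diluted H2SO4] = 0.0009105 / 0.01238 = 0.07355 M.
Dilution factor = 250.0/7.030 = 35.56, so [stock] = 0.07355 x 35.56 = 2.62 M.

2.62 M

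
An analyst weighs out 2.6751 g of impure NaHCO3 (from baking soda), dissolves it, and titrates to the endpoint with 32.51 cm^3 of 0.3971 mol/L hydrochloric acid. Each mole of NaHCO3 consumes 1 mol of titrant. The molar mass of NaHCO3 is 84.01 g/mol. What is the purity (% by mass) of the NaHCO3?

40.5%

n(HCl) = 0.3971 x 0.03251 = 0.01291 mol.
n(NaHCO3) = 0.01291 / 1 = 0.01291 mol.
mass of NaHCO3 = 0.01291 x 84.01 = 1.085 g.
% purity = 1.085 / 2.6751 x 100 = 40.5%.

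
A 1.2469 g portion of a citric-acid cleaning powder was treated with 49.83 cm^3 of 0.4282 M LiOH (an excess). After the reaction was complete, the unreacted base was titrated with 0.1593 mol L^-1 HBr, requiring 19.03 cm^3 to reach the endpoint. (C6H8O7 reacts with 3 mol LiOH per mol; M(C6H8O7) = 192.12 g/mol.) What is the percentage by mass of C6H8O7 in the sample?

Total n(LiOH) added = 0.4282 x 0.04983 = 0.02134 mol.
n(HBr) used = 0.1593 x 0.01903 = 0.003031 mol, which equals the excess n(LiOH).
So n(LiOH) consumed by the sample = 0.02134 - 0.003031 = 0.01831 mol.
n(C6H8O7) = 0.01831 / 3 = 0.006102 mol.
mass C6H8O7 = 0.006102 x 192.12 = 1.172 g, so %C6H8O7 = 1.172/1.2469 x 100 = 94.0%.

94.0%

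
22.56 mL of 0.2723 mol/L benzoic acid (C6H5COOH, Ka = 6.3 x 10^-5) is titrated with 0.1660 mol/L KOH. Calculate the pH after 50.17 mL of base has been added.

n(acid) = 0.2723 x 0.02256 = 0.006143 mol; n(KOH) added = 0.1660 x 0.05017 = 0.008328 mol.
Base is in excess by 0.008328 - 0.006143 = 0.002185 mol in a total volume of 0.07273 L.
[OH^-] = 0.002185/0.07273 = 0.03004 M, so pOH = 1.52 and pH = 14.00 - 1.52 = 12.48.

12.48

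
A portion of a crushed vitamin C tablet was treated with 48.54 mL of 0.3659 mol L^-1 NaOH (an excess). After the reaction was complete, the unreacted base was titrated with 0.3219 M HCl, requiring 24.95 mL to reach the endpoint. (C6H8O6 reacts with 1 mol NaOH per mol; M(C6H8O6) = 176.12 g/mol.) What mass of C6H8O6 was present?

Total n(NaOH) added = 0.3659 x 0.04854 = 0.01776 mol.
n(HCl) used = 0.3219 x 0.02495 = 0.008031 mol, which equals the excess n(NaOH).
So n(NaOH) consumed by the sample = 0.01776 - 0.008031 = 0.009729 mol.
n(C6H8O6) = 0.009729 / 1 = 0.009729 mol.
mass = 0.009729 mol x 176.12 g/mol = 1.71 g.

1.71 g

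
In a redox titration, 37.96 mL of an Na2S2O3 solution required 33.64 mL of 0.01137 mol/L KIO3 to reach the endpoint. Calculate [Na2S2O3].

n(KIO3) = 0.01137 x 0.03364 = 0.0003825 mol.
From the balanced equation, 1 mol KIO3 reacts with 6 mol Na2S2O3, so n(Na2S2O3) = 0.0003825 x 6/1 = 0.002295 mol.
[Na2S2O3] = 0.002295 / 0.03796 L = 0.0605 M.

0.0605 M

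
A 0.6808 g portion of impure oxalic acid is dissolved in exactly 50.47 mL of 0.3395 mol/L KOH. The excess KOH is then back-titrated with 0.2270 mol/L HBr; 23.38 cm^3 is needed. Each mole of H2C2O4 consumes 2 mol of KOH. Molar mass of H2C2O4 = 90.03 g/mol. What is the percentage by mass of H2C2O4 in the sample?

Total n(KOH) added = 0.3395 x 0.05047 = 0.01713 mol.
n(HBr) used = 0.2270 x 0.02338 = 0.005307 mol, which equals the excess n(KOH).
So n(KOH) consumed by the sample = 0.01713 - 0.005307 = 0.01183 mol.
n(H2C2O4) = 0.01183 / 2 = 0.005914 mol.
mass H2C2O4 = 0.005914 x 90.03 = 0.5324 g, so %H2C2O4 = 0.5324/0.6808 x 100 = 78.2%.

78.2%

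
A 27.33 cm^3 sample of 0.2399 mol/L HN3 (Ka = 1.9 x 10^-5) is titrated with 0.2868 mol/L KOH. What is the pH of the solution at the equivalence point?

8.92

n(HN3) = 0.2399 x 0.02733 = 0.006556 mol; V(KOH) at equivalence = 0.006556/0.2868 = 0.02286 L.
At equivalence all the acid is converted to N3-; total volume = 0.02733 + 0.02286 = 0.05019 L, so [N3-] = 0.006556/0.05019 = 0.1306 M.
Kb = Kw/Ka = 1.0e-14 / 1.9 x 10^-5 = 5.26e-10.
[OH^-] = sqrt(Kb x [N3-]) = sqrt(5.26e-10 x 0.1306) = 8.29e-6 M.
pOH = 5.08, so pH = 14.00 - 5.08 = 8.92.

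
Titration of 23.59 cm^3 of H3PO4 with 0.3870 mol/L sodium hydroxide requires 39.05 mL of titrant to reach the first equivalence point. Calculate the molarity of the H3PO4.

0.641 M

n(NaOH) = 0.3870 x 0.03905 = 0.01511 mol.
At the first equivalence point, 1 mol OH^- react per mol H3PO4, so n(H3PO4) = 0.01511 / 1 = 0.01511 mol.
[H3PO4] = 0.01511 / 0.02359 L = 0.641 M.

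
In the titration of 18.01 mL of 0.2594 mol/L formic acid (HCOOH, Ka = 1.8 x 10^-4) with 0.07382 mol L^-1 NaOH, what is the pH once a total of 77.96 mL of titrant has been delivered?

12.05

n(acid) = 0.2594 x 0.01801 = 0.004672 mol; n(NaOH) added = 0.07382 x 0.07796 = 0.005755 mol.
Base is in excess by 0.005755 - 0.004672 = 0.001083 mol in a total volume of 0.09597 L.
[OH^-] = 0.001083/0.09597 = 0.01129 M, so pOH = 1.95 and pH = 14.00 - 1.95 = 12.05.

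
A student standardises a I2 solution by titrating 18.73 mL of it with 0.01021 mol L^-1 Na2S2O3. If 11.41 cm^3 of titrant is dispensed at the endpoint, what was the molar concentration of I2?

0.00311 M

n(Na2S2O3) = 0.01021 x 0.01141 = 0.0001165 mol.
From the balanced equation, 2 mol Na2S2O3 reacts with 1 mol I2, so n(I2) = 0.0001165 x 1/2 = 5.825e-5 mol.
[I2] = 5.825e-5 / 0.01873 L = 0.00311 M.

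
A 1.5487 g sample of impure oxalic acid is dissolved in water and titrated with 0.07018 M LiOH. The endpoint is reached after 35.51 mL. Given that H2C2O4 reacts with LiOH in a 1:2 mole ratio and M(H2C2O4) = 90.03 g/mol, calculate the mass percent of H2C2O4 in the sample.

7.24%

n(LiOH) = 0.07018 x 0.03551 = 0.002492 mol.
n(H2C2O4) = 0.002492 / 2 = 0.001246 mol.
mass of H2C2O4 = 0.001246 x 90.03 = 0.1122 g.
% purity = 0.1122 / 1.5487 x 100 = 7.24%.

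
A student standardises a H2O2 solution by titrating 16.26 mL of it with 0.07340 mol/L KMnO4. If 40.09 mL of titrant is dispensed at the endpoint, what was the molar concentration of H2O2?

0.452 M

n(KMnO4) = 0.07340 x 0.04009 = 0.002943 mol.
From the balanced equation, 2 mol KMnO4 reacts with 5 mol H2O2, so n(H2O2) = 0.002943 x 5/2 = 0.007357 mol.
[H2O2] = 0.007357 / 0.01626 L = 0.452 M.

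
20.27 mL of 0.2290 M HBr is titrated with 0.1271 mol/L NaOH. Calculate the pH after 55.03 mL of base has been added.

12.49

n(acid) = 0.2290 x 0.02027 = 0.004642 mol; n(NaOH) added = 0.1271 x 0.05503 = 0.006994 mol.
Base is in excess by 0.006994 - 0.004642 = 0.002352 mol in a total volume of 0.07530 L.
[OH^-] = 0.002352/0.07530 = 0.03124 M, so pOH = 1.51 and pH = 14.00 - 1.51 = 12.49.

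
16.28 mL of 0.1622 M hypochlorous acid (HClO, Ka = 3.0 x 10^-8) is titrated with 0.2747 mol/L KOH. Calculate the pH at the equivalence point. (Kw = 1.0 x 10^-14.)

n(HClO) = 0.1622 x 0.01628 = 0.002641 mol; V(KOH) at equivalence = 0.002641/0.2747 = 0.009613 L.
At equivalence all the acid is converted to ClO-; total volume = 0.01628 + 0.009613 = 0.02589 L, so [ClO-] = 0.002641/0.02589 = 0.1020 M.
Kb = Kw/Ka = 1.0e-14 / 3.0 x 10^-8 = 3.33e-7.
[OH^-] = sqrt(Kb x [ClO-]) = sqrt(3.33e-7 x 0.1020) = 0.000184 M.
pOH = 3.73, so pH = 14.00 - 3.73 = 10.27.

10.27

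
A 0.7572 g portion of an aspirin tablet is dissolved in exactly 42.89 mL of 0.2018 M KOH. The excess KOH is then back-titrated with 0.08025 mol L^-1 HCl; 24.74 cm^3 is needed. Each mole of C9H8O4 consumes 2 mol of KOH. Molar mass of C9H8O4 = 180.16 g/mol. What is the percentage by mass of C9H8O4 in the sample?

79.3%

Total n(KOH) added = 0.2018 x 0.04289 = 0.008655 mol.
n(HCl) used = 0.08025 x 0.02474 = 0.001985 mol, which equals the excess n(KOH).
So n(KOH) consumed by the sample = 0.008655 - 0.001985 = 0.006670 mol.
n(C9H8O4) = 0.006670 / 2 = 0.003335 mol.
mass C9H8O4 = 0.003335 x 180.16 = 0.6008 g, so %C9H8O4 = 0.6008/0.7572 x 100 = 79.3%.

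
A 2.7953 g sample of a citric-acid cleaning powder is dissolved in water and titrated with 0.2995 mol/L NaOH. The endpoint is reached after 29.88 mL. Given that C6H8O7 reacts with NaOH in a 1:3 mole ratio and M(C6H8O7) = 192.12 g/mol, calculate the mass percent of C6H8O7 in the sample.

20.5%

n(NaOH) = 0.2995 x 0.02988 = 0.008949 mol.
n(C6H8O7) = 0.008949 / 3 = 0.002983 mol.
mass of C6H8O7 = 0.002983 x 192.12 = 0.5731 g.
% purity = 0.5731 / 2.7953 x 100 = 20.5%.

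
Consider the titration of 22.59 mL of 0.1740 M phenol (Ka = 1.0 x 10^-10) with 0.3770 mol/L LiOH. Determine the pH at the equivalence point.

n(C6H5OH) = 0.1740 x 0.02259 = 0.003931 mol; V(LiOH) at equivalence = 0.003931/0.3770 = 0.01043 L.
At equivalence all the acid is converted to C6H5O-; total volume = 0.02259 + 0.01043 = 0.03302 L, so [C6H5O-] = 0.003931/0.03302 = 0.1191 M.
Kb = Kw/Ka = 1.0e-14 / 1.0 x 10^-10 = 0.000100.
[OH^-] = sqrt(Kb x [C6H5O-]) = sqrt(0.000100 x 0.1191) = 0.00345 M.
pOH = 2.46, so pH = 14.00 - 2.46 = 11.54.

11.54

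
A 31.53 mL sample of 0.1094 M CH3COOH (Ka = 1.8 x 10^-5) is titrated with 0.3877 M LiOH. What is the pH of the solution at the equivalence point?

n(CH3COOH) = 0.1094 x 0.03153 = 0.003449 mol; V(LiOH) at equivalence = 0.003449/0.3877 = 0.008897 L.
At equivalence all the acid is converted to CH3COO-; total volume = 0.03153 + 0.008897 = 0.04043 L, so [CH3COO-] = 0.003449/0.04043 = 0.08532 M.
Kb = Kw/Ka = 1.0e-14 / 1.8 x 10^-5 = 5.56e-10.
[OH^-] = sqrt(Kb x [CH3COO-]) = sqrt(5.56e-10 x 0.08532) = 6.88e-6 M.
pOH = 5.16, so pH = 14.00 - 5.16 = 8.84.

8.84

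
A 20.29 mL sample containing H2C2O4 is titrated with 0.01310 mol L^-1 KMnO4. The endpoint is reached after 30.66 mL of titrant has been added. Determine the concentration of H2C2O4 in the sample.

n(KMnO4) = 0.01310 x 0.03066 = 0.0004016 mol.
From the balanced equation, 2 mol KMnO4 reacts with 5 mol H2C2O4, so n(H2C2O4) = 0.0004016 x 5/2 = 0.001004 mol.
[H2C2O4] = 0.001004 / 0.02029 L = 0.0495 M.

0.0495 M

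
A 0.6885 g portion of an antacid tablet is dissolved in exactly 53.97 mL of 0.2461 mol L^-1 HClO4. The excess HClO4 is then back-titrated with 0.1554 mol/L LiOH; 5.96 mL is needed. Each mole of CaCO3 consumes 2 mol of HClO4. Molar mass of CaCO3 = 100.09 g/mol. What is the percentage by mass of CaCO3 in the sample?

89.8%

Total n(HClO4) added = 0.2461 x 0.05397 = 0.01328 mol.
n(LiOH) used = 0.1554 x 0.005960 = 0.0009262 mol, which equals the excess n(HClO4).
So n(HClO4) consumed by the sample = 0.01328 - 0.0009262 = 0.01236 mol.
n(CaCO3) = 0.01236 / 2 = 0.006178 mol.
mass CaCO3 = 0.006178 x 100.09 = 0.6183 g, so %CaCO3 = 0.6183/0.6885 x 100 = 89.8%.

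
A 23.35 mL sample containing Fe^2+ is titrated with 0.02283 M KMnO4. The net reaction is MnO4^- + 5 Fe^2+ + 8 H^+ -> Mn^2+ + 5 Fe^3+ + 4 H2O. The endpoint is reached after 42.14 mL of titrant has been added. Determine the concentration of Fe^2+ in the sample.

n(KMnO4) = 0.02283 x 0.04214 = 0.0009621 mol.
From the balanced equation, 1 mol KMnO4 reacts with 5 mol Fe^2+, so n(Fe^2+) = 0.0009621 x 5/1 = 0.004810 mol.
[Fe^2+] = 0.004810 / 0.02335 L = 0.206 M.

0.206 M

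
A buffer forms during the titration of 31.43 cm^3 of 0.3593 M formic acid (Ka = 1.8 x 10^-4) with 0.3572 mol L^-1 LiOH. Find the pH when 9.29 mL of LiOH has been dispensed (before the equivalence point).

Initial n(HCOOH) = 0.3593 x 0.03143 = 0.01129 mol.
n(LiOH) added = 0.3572 x 0.009290 = 0.003318 mol, converting that many moles of HCOOH to HCOO-.
Remaining n(HCOOH) = 0.007974 mol; n(HCOO-) = 0.003318 mol.
By Henderson-Hasselbalch, pH = pKa + log([A^-]/[HA]) = 3.74 + log(0.003318/0.007974) = 3.74 + (-0.38) = 3.36.

3.36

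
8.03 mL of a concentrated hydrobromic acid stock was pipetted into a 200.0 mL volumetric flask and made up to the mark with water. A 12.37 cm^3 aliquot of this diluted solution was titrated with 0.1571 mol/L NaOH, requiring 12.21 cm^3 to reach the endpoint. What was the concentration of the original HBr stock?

n(NaOH) = 0.1571 x 0.01221 = 0.001918 mol.
n(HBr) in the aliquot = 0.001918 mol.
[diluted HBr] = 0.001918 / 0.01237 = 0.1551 M.
Dilution factor = 200.0/8.030 = 24.91, so [stock] = 0.1551 x 24.91 = 3.86 M.

3.86 M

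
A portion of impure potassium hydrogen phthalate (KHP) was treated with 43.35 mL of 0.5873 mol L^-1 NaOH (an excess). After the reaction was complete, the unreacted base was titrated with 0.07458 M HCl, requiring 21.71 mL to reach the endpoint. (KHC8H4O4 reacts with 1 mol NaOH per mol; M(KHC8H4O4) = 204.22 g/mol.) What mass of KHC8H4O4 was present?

Total n(NaOH) added = 0.5873 x 0.04335 = 0.02546 mol.
n(HCl) used = 0.07458 x 0.02171 = 0.001619 mol, which equals the excess n(NaOH).
So n(NaOH) consumed by the sample = 0.02546 - 0.001619 = 0.02384 mol.
n(KHC8H4O4) = 0.02384 / 1 = 0.02384 mol.
mass = 0.02384 mol x 204.22 g/mol = 4.87 g.

4.87 g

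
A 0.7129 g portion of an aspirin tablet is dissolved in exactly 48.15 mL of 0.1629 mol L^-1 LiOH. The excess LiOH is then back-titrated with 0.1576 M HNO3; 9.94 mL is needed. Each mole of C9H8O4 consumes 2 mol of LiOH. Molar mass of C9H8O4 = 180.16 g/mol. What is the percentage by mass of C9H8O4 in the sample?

79.3%

Total n(LiOH) added = 0.1629 x 0.04815 = 0.007844 mol.
n(HNO3) used = 0.1576 x 0.009940 = 0.001567 mol, which equals the excess n(LiOH).
So n(LiOH) consumed by the sample = 0.007844 - 0.001567 = 0.006277 mol.
n(C9H8O4) = 0.006277 / 2 = 0.003139 mol.
mass C9H8O4 = 0.003139 x 180.16 = 0.5654 g, so %C9H8O4 = 0.5654/0.7129 x 100 = 79.3%.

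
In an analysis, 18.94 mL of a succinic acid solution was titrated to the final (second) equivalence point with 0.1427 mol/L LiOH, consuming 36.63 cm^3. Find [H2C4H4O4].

n(LiOH) = 0.1427 x 0.03663 = 0.005227 mol.
At the final (second) equivalence point, 2 mol OH^- react per mol H2C4H4O4, so n(H2C4H4O4) = 0.005227 / 2 = 0.002614 mol.
[H2C4H4O4] = 0.002614 / 0.01894 L = 0.138 M.

0.138 M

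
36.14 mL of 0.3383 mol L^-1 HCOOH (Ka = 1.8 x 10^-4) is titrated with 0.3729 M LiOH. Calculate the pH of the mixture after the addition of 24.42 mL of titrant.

Initial n(HCOOH) = 0.3383 x 0.03614 = 0.01223 mol.
n(LiOH) added = 0.3729 x 0.02442 = 0.009106 mol, converting that many moles of HCOOH to HCOO-.
Remaining n(HCOOH) = 0.003120 mol; n(HCOO-) = 0.009106 mol.
By Henderson-Hasselbalch, pH = pKa + log([A^-]/[HA]) = 3.74 + log(0.009106/0.003120) = 3.74 + (+0.47) = 4.21.

4.21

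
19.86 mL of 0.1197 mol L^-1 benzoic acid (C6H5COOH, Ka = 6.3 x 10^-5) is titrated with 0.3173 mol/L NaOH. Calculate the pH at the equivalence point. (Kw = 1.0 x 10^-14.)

n(C6H5COOH) = 0.1197 x 0.01986 = 0.002377 mol; V(NaOH) at equivalence = 0.002377/0.3173 = 0.007492 L.
At equivalence all the acid is converted to C6H5COO-; total volume = 0.01986 + 0.007492 = 0.02735 L, so [C6H5COO-] = 0.002377/0.02735 = 0.08691 M.
Kb = Kw/Ka = 1.0e-14 / 6.3 x 10^-5 = 1.59e-10.
[OH^-] = sqrt(Kb x [C6H5COO-]) = sqrt(1.59e-10 x 0.08691) = 3.71e-6 M.
pOH = 5.43, so pH = 14.00 - 5.43 = 8.57.

8.57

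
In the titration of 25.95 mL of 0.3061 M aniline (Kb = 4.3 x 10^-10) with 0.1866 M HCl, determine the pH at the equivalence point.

n(C6H5NH2) = 0.3061 x 0.02595 = 0.007943 mol; V(HCl) at equivalence = 0.007943/0.1866 = 0.04257 L.
At equivalence the base is fully converted to C6H5NH3+; total volume = 0.06852 L, so [C6H5NH3+] = 0.007943/0.06852 = 0.1159 M.
Ka(C6H5NH3+) = Kw/Kb = 1.0e-14 / 4.3 x 10^-10 = 2.33e-5.
[H^+] = sqrt(Ka x [C6H5NH3+]) = sqrt(2.33e-5 x 0.1159) = 0.00164 M.
pH = -log(0.00164) = 2.78.

2.78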